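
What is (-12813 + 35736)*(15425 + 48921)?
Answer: 1475003358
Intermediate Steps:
(-12813 + 35736)*(15425 + 48921) = 22923*64346 = 1475003358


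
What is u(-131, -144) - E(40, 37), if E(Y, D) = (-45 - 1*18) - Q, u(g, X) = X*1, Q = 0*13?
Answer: -81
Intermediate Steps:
Q = 0
u(g, X) = X
E(Y, D) = -63 (E(Y, D) = (-45 - 1*18) - 1*0 = (-45 - 18) + 0 = -63 + 0 = -63)
u(-131, -144) - E(40, 37) = -144 - 1*(-63) = -144 + 63 = -81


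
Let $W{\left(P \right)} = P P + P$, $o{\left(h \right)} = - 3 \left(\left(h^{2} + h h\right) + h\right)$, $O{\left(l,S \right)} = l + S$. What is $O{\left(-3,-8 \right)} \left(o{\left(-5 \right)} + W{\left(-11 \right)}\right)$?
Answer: $275$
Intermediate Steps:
$O{\left(l,S \right)} = S + l$
$o{\left(h \right)} = - 6 h^{2} - 3 h$ ($o{\left(h \right)} = - 3 \left(\left(h^{2} + h^{2}\right) + h\right) = - 3 \left(2 h^{2} + h\right) = - 3 \left(h + 2 h^{2}\right) = - 6 h^{2} - 3 h$)
$W{\left(P \right)} = P + P^{2}$ ($W{\left(P \right)} = P^{2} + P = P + P^{2}$)
$O{\left(-3,-8 \right)} \left(o{\left(-5 \right)} + W{\left(-11 \right)}\right) = \left(-8 - 3\right) \left(\left(-3\right) \left(-5\right) \left(1 + 2 \left(-5\right)\right) - 11 \left(1 - 11\right)\right) = - 11 \left(\left(-3\right) \left(-5\right) \left(1 - 10\right) - -110\right) = - 11 \left(\left(-3\right) \left(-5\right) \left(-9\right) + 110\right) = - 11 \left(-135 + 110\right) = \left(-11\right) \left(-25\right) = 275$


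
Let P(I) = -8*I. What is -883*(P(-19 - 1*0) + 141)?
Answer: -258719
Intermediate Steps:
-883*(P(-19 - 1*0) + 141) = -883*(-8*(-19 - 1*0) + 141) = -883*(-8*(-19 + 0) + 141) = -883*(-8*(-19) + 141) = -883*(152 + 141) = -883*293 = -258719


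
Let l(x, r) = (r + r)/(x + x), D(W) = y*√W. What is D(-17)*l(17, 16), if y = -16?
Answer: -256*I*√17/17 ≈ -62.089*I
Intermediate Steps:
D(W) = -16*√W
l(x, r) = r/x (l(x, r) = (2*r)/((2*x)) = (2*r)*(1/(2*x)) = r/x)
D(-17)*l(17, 16) = (-16*I*√17)*(16/17) = (-16*I*√17)*(16*(1/17)) = -16*I*√17*(16/17) = -256*I*√17/17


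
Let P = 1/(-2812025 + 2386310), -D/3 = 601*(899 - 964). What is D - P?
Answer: 49891669426/425715 ≈ 1.1720e+5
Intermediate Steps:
D = 117195 (D = -1803*(899 - 964) = -1803*(-65) = -3*(-39065) = 117195)
P = -1/425715 (P = 1/(-425715) = -1/425715 ≈ -2.3490e-6)
D - P = 117195 - 1*(-1/425715) = 117195 + 1/425715 = 49891669426/425715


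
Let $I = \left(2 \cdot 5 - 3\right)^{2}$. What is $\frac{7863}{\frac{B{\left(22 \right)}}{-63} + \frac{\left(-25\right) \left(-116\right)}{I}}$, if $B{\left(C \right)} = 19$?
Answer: $\frac{3467583}{25967} \approx 133.54$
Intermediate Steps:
$I = 49$ ($I = \left(10 - 3\right)^{2} = 7^{2} = 49$)
$\frac{7863}{\frac{B{\left(22 \right)}}{-63} + \frac{\left(-25\right) \left(-116\right)}{I}} = \frac{7863}{\frac{19}{-63} + \frac{\left(-25\right) \left(-116\right)}{49}} = \frac{7863}{19 \left(- \frac{1}{63}\right) + 2900 \cdot \frac{1}{49}} = \frac{7863}{- \frac{19}{63} + \frac{2900}{49}} = \frac{7863}{\frac{25967}{441}} = 7863 \cdot \frac{441}{25967} = \frac{3467583}{25967}$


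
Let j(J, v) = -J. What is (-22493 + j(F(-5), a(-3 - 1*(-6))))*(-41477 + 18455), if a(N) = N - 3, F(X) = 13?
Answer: 518133132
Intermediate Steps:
a(N) = -3 + N
(-22493 + j(F(-5), a(-3 - 1*(-6))))*(-41477 + 18455) = (-22493 - 1*13)*(-41477 + 18455) = (-22493 - 13)*(-23022) = -22506*(-23022) = 518133132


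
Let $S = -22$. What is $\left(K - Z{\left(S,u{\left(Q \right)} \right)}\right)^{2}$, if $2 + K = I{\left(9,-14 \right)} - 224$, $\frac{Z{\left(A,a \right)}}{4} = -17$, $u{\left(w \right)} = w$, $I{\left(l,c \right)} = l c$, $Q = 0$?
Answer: $80656$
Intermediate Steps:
$I{\left(l,c \right)} = c l$
$Z{\left(A,a \right)} = -68$ ($Z{\left(A,a \right)} = 4 \left(-17\right) = -68$)
$K = -352$ ($K = -2 - 350 = -352$)
$\left(K - Z{\left(S,u{\left(Q \right)} \right)}\right)^{2} = \left(-352 - -68\right)^{2} = \left(-352 + 68\right)^{2} = \left(-284\right)^{2} = 80656$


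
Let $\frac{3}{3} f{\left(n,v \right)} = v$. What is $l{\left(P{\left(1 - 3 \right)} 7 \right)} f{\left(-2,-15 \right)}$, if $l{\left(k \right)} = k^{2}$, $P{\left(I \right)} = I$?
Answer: $-2940$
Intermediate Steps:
$f{\left(n,v \right)} = v$
$l{\left(P{\left(1 - 3 \right)} 7 \right)} f{\left(-2,-15 \right)} = \left(\left(1 - 3\right) 7\right)^{2} \left(-15\right) = \left(\left(-2\right) 7\right)^{2} \left(-15\right) = \left(-14\right)^{2} \left(-15\right) = 196 \left(-15\right) = -2940$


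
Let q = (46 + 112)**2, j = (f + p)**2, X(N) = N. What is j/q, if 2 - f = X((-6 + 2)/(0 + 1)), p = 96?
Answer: 2601/6241 ≈ 0.41676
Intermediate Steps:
f = 6 (f = 2 - (-6 + 2)/(0 + 1) = 2 - (-4)/1 = 2 - (-4) = 2 - 1*(-4) = 2 + 4 = 6)
j = 10404 (j = (6 + 96)**2 = 102**2 = 10404)
q = 24964 (q = 158**2 = 24964)
j/q = 10404/24964 = 10404*(1/24964) = 2601/6241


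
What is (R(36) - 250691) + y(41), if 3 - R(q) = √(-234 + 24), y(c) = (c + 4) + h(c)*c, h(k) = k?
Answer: -248962 - I*√210 ≈ -2.4896e+5 - 14.491*I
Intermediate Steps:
y(c) = 4 + c + c² (y(c) = (c + 4) + c*c = (4 + c) + c² = 4 + c + c²)
R(q) = 3 - I*√210 (R(q) = 3 - √(-234 + 24) = 3 - √(-210) = 3 - I*√210)
(R(36) - 250691) + y(41) = ((3 - I*√210) - 250691) + (4 + 41 + 41²) = (-250688 - I*√210) + (4 + 41 + 1681) = (-250688 - I*√210) + 1726 = -248962 - I*√210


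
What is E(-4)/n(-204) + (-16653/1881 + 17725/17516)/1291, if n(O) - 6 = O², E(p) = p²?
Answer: -186529857495/32785299802948 ≈ -0.0056894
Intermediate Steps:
n(O) = 6 + O²
E(-4)/n(-204) + (-16653/1881 + 17725/17516)/1291 = (-4)²/(6 + (-204)²) + (-16653/1881 + 17725/17516)/1291 = 16/(6 + 41616) + (-16653*1/1881 + 17725*(1/17516))*(1/1291) = 16/41622 + (-5551/627 + 17725/17516)*(1/1291) = 16*(1/41622) - 86117741/10982532*1/1291 = 8/20811 - 86117741/14178448812 = -186529857495/32785299802948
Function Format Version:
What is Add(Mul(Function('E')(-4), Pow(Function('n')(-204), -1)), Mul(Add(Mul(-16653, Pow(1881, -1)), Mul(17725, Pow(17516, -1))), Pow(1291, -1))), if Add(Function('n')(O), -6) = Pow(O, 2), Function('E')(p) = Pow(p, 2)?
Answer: Rational(-186529857495, 32785299802948) ≈ -0.0056894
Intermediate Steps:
Function('n')(O) = Add(6, Pow(O, 2))
Add(Mul(Function('E')(-4), Pow(Function('n')(-204), -1)), Mul(Add(Mul(-16653, Pow(1881, -1)), Mul(17725, Pow(17516, -1))), Pow(1291, -1))) = Add(Mul(Pow(-4, 2), Pow(Add(6, Pow(-204, 2)), -1)), Mul(Add(Mul(-16653, Pow(1881, -1)), Mul(17725, Pow(17516, -1))), Pow(1291, -1))) = Add(Mul(16, Pow(Add(6, 41616), -1)), Mul(Add(Mul(-16653, Rational(1, 1881)), Mul(17725, Rational(1, 17516))), Rational(1, 1291))) = Add(Mul(16, Pow(41622, -1)), Mul(Add(Rational(-5551, 627), Rational(17725, 17516)), Rational(1, 1291))) = Add(Mul(16, Rational(1, 41622)), Mul(Rational(-86117741, 10982532), Rational(1, 1291))) = Add(Rational(8, 20811), Rational(-86117741, 14178448812)) = Rational(-186529857495, 32785299802948)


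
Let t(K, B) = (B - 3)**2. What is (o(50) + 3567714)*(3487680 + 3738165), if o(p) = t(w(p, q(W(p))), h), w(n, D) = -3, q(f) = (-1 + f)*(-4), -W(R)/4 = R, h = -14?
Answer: 25781836637535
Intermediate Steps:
W(R) = -4*R
q(f) = 4 - 4*f
t(K, B) = (-3 + B)**2
o(p) = 289 (o(p) = (-3 - 14)**2 = (-17)**2 = 289)
(o(50) + 3567714)*(3487680 + 3738165) = (289 + 3567714)*(3487680 + 3738165) = 3568003*7225845 = 25781836637535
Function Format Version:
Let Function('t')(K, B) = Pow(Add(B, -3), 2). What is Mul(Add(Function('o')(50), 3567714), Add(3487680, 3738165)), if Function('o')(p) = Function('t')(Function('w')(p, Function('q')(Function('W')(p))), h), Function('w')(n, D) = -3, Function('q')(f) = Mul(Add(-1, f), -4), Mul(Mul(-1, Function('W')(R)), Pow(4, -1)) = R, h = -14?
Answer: 25781836637535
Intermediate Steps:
Function('W')(R) = Mul(-4, R)
Function('q')(f) = Add(4, Mul(-4, f))
Function('t')(K, B) = Pow(Add(-3, B), 2)
Function('o')(p) = 289 (Function('o')(p) = Pow(Add(-3, -14), 2) = Pow(-17, 2) = 289)
Mul(Add(Function('o')(50), 3567714), Add(3487680, 3738165)) = Mul(Add(289, 3567714), Add(3487680, 3738165)) = Mul(3568003, 7225845) = 25781836637535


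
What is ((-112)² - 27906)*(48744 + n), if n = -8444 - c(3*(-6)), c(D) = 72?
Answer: -617982536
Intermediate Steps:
n = -8516 (n = -8444 - 1*72 = -8444 - 72 = -8516)
((-112)² - 27906)*(48744 + n) = ((-112)² - 27906)*(48744 - 8516) = (12544 - 27906)*40228 = -15362*40228 = -617982536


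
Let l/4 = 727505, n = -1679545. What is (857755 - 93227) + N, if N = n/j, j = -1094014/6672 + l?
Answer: 7421481541458344/9707279713 ≈ 7.6453e+5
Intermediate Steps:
l = 2910020 (l = 4*727505 = 2910020)
j = 9707279713/3336 (j = -1094014/6672 + 2910020 = -1094014*1/6672 + 2910020 = -547007/3336 + 2910020 = 9707279713/3336 ≈ 2.9099e+6)
N = -5602962120/9707279713 (N = -1679545/9707279713/3336 = -1679545*3336/9707279713 = -5602962120/9707279713 ≈ -0.57719)
(857755 - 93227) + N = (857755 - 93227) - 5602962120/9707279713 = 764528 - 5602962120/9707279713 = 7421481541458344/9707279713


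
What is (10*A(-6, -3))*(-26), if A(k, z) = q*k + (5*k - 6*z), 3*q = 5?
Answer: 5720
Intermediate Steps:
q = 5/3 (q = (⅓)*5 = 5/3 ≈ 1.6667)
A(k, z) = -6*z + 20*k/3 (A(k, z) = 5*k/3 + (5*k - 6*z) = 5*k/3 + (-6*z + 5*k) = -6*z + 20*k/3)
(10*A(-6, -3))*(-26) = (10*(-6*(-3) + (20/3)*(-6)))*(-26) = (10*(18 - 40))*(-26) = (10*(-22))*(-26) = -220*(-26) = 5720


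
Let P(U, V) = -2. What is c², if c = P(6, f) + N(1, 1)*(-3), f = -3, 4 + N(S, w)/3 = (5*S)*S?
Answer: 121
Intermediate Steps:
N(S, w) = -12 + 15*S² (N(S, w) = -12 + 3*((5*S)*S) = -12 + 3*(5*S²) = -12 + 15*S²)
c = -11 (c = -2 + (-12 + 15*1²)*(-3) = -2 + (-12 + 15*1)*(-3) = -2 + (-12 + 15)*(-3) = -2 + 3*(-3) = -2 - 9 = -11)
c² = (-11)² = 121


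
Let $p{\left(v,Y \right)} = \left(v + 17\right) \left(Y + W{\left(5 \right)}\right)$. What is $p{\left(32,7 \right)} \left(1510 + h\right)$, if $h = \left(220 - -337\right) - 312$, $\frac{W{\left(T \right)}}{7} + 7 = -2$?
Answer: $-4815720$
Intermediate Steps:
$W{\left(T \right)} = -63$ ($W{\left(T \right)} = -49 + 7 \left(-2\right) = -49 - 14 = -63$)
$p{\left(v,Y \right)} = \left(-63 + Y\right) \left(17 + v\right)$ ($p{\left(v,Y \right)} = \left(v + 17\right) \left(Y - 63\right) = \left(17 + v\right) \left(-63 + Y\right) = \left(-63 + Y\right) \left(17 + v\right)$)
$h = 245$ ($h = \left(220 + 337\right) - 312 = 557 - 312 = 245$)
$p{\left(32,7 \right)} \left(1510 + h\right) = \left(-1071 - 2016 + 17 \cdot 7 + 7 \cdot 32\right) \left(1510 + 245\right) = \left(-1071 - 2016 + 119 + 224\right) 1755 = \left(-2744\right) 1755 = -4815720$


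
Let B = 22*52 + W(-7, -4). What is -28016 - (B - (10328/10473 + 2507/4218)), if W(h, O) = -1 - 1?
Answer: -429329384899/14725038 ≈ -29156.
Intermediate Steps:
W(h, O) = -2
B = 1142 (B = 22*52 - 2 = 1144 - 2 = 1142)
-28016 - (B - (10328/10473 + 2507/4218)) = -28016 - (1142 - (10328/10473 + 2507/4218)) = -28016 - (1142 - 1*23273105/14725038) = -28016 - (1142 - 23273105/14725038) = -28016 - 1*16792720291/14725038 = -28016 - 16792720291/14725038 = -429329384899/14725038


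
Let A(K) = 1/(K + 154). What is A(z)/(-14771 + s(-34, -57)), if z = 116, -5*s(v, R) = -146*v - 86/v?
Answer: -17/72358164 ≈ -2.3494e-7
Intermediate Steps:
s(v, R) = 86/(5*v) + 146*v/5 (s(v, R) = -(-146*v - 86/v)/5 = 86/(5*v) + 146*v/5)
A(K) = 1/(154 + K)
A(z)/(-14771 + s(-34, -57)) = 1/((154 + 116)*(-14771 + (⅖)*(43 + 73*(-34)²)/(-34))) = 1/(270*(-14771 + (⅖)*(-1/34)*(43 + 73*1156))) = 1/(270*(-14771 + (⅖)*(-1/34)*(43 + 84388))) = 1/(270*(-14771 + (⅖)*(-1/34)*84431)) = 1/(270*(-14771 - 84431/85)) = 1/(270*(-1339966/85)) = (1/270)*(-85/1339966) = -17/72358164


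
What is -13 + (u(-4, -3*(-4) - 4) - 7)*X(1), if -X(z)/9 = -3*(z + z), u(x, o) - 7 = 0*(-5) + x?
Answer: -229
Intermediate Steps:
u(x, o) = 7 + x (u(x, o) = 7 + (0*(-5) + x) = 7 + (0 + x) = 7 + x)
X(z) = 54*z (X(z) = -(-27)*(z + z) = -(-27)*2*z = -(-54)*z = 54*z)
-13 + (u(-4, -3*(-4) - 4) - 7)*X(1) = -13 + ((7 - 4) - 7)*(54*1) = -13 + (3 - 7)*54 = -13 - 4*54 = -13 - 216 = -229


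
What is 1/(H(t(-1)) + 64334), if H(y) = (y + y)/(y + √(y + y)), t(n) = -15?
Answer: 273427/17591135138 - I*√30/35182270276 ≈ 1.5543e-5 - 1.5568e-10*I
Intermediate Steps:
H(y) = 2*y/(y + √2*√y) (H(y) = (2*y)/(y + √(2*y)) = (2*y)/(y + √2*√y) = 2*y/(y + √2*√y))
1/(H(t(-1)) + 64334) = 1/(2*(-15)/(-15 + √2*√(-15)) + 64334) = 1/(2*(-15)/(-15 + √2*(I*√15)) + 64334) = 1/(2*(-15)/(-15 + I*√30) + 64334) = 1/(-30/(-15 + I*√30) + 64334) = 1/(64334 - 30/(-15 + I*√30))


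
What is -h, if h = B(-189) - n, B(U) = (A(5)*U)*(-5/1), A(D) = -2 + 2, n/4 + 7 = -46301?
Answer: -185232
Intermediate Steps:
n = -185232 (n = -28 + 4*(-46301) = -28 - 185204 = -185232)
A(D) = 0
B(U) = 0 (B(U) = (0*U)*(-5/1) = 0*(-5*1) = 0*(-5) = 0)
h = 185232 (h = 0 - 1*(-185232) = 0 + 185232 = 185232)
-h = -1*185232 = -185232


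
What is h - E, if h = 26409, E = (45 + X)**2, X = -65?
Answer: 26009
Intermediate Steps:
E = 400 (E = (45 - 65)**2 = (-20)**2 = 400)
h - E = 26409 - 1*400 = 26409 - 400 = 26009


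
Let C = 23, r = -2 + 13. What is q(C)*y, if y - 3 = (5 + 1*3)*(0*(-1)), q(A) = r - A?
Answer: -36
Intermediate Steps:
r = 11
q(A) = 11 - A
y = 3 (y = 3 + (5 + 1*3)*(0*(-1)) = 3 + (5 + 3)*0 = 3 + 8*0 = 3 + 0 = 3)
q(C)*y = (11 - 1*23)*3 = (11 - 23)*3 = -12*3 = -36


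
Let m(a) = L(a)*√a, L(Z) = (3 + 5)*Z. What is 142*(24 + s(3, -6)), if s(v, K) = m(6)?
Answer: 3408 + 6816*√6 ≈ 20104.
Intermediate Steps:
L(Z) = 8*Z
m(a) = 8*a^(3/2) (m(a) = (8*a)*√a = 8*a^(3/2))
s(v, K) = 48*√6 (s(v, K) = 8*6^(3/2) = 8*(6*√6) = 48*√6)
142*(24 + s(3, -6)) = 142*(24 + 48*√6) = 3408 + 6816*√6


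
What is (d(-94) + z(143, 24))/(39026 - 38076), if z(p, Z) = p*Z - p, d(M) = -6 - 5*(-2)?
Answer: 3293/950 ≈ 3.4663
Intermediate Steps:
d(M) = 4 (d(M) = -6 + 10 = 4)
z(p, Z) = -p + Z*p (z(p, Z) = Z*p - p = -p + Z*p)
(d(-94) + z(143, 24))/(39026 - 38076) = (4 + 143*(-1 + 24))/(39026 - 38076) = (4 + 143*23)/950 = (4 + 3289)*(1/950) = 3293*(1/950) = 3293/950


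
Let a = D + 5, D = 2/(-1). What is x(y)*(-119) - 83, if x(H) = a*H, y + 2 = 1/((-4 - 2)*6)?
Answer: 7691/12 ≈ 640.92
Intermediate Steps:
D = -2 (D = 2*(-1) = -2)
y = -73/36 (y = -2 + 1/((-4 - 2)*6) = -2 + 1/(-6*6) = -2 + 1/(-36) = -2 - 1/36 = -73/36 ≈ -2.0278)
a = 3 (a = -2 + 5 = 3)
x(H) = 3*H
x(y)*(-119) - 83 = (3*(-73/36))*(-119) - 83 = -73/12*(-119) - 83 = 8687/12 - 83 = 7691/12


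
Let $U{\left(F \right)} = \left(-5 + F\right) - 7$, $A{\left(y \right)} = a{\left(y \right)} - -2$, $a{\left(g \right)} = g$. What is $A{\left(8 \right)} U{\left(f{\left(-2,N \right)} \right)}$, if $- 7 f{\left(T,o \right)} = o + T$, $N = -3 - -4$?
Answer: $- \frac{830}{7} \approx -118.57$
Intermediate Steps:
$N = 1$ ($N = -3 + 4 = 1$)
$f{\left(T,o \right)} = - \frac{T}{7} - \frac{o}{7}$ ($f{\left(T,o \right)} = - \frac{o + T}{7} = - \frac{T + o}{7} = - \frac{T}{7} - \frac{o}{7}$)
$A{\left(y \right)} = 2 + y$ ($A{\left(y \right)} = y - -2 = y + 2 = 2 + y$)
$U{\left(F \right)} = -12 + F$
$A{\left(8 \right)} U{\left(f{\left(-2,N \right)} \right)} = \left(2 + 8\right) \left(-12 - - \frac{1}{7}\right) = 10 \left(-12 + \left(\frac{2}{7} - \frac{1}{7}\right)\right) = 10 \left(-12 + \frac{1}{7}\right) = 10 \left(- \frac{83}{7}\right) = - \frac{830}{7}$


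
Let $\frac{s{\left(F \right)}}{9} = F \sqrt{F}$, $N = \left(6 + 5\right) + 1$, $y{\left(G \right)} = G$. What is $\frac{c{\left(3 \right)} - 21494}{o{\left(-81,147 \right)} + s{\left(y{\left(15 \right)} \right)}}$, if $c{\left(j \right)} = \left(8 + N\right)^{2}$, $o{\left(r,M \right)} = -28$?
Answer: $- \frac{590632}{272591} - \frac{2847690 \sqrt{15}}{272591} \approx -42.627$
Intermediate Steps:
$N = 12$ ($N = 11 + 1 = 12$)
$s{\left(F \right)} = 9 F^{\frac{3}{2}}$ ($s{\left(F \right)} = 9 F \sqrt{F} = 9 F^{\frac{3}{2}}$)
$c{\left(j \right)} = 400$ ($c{\left(j \right)} = \left(8 + 12\right)^{2} = 20^{2} = 400$)
$\frac{c{\left(3 \right)} - 21494}{o{\left(-81,147 \right)} + s{\left(y{\left(15 \right)} \right)}} = \frac{400 - 21494}{-28 + 9 \cdot 15^{\frac{3}{2}}} = - \frac{21094}{-28 + 9 \cdot 15 \sqrt{15}} = - \frac{21094}{-28 + 135 \sqrt{15}}$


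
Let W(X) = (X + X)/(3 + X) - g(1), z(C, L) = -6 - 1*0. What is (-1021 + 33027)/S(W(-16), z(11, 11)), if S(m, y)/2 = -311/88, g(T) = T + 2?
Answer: -1408264/311 ≈ -4528.2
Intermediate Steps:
g(T) = 2 + T
z(C, L) = -6 (z(C, L) = -6 + 0 = -6)
W(X) = -3 + 2*X/(3 + X) (W(X) = (X + X)/(3 + X) - (2 + 1) = (2*X)/(3 + X) - 1*3 = 2*X/(3 + X) - 3 = -3 + 2*X/(3 + X))
S(m, y) = -311/44 (S(m, y) = 2*(-311/88) = -311/44)
(-1021 + 33027)/S(W(-16), z(11, 11)) = (-1021 + 33027)/(-311/44) = 32006*(-44/311) = -1408264/311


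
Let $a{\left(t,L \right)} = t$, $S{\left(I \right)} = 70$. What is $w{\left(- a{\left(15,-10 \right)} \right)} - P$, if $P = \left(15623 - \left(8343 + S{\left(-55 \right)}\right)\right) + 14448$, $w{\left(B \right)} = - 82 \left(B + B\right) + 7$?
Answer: $-19191$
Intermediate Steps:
$w{\left(B \right)} = 7 - 164 B$ ($w{\left(B \right)} = - 82 \cdot 2 B + 7 = - 164 B + 7 = 7 - 164 B$)
$P = 21658$ ($P = \left(15623 - 8413\right) + 14448 = 7210 + 14448 = 21658$)
$w{\left(- a{\left(15,-10 \right)} \right)} - P = \left(7 - 164 \left(\left(-1\right) 15\right)\right) - 21658 = \left(7 - -2460\right) - 21658 = \left(7 + 2460\right) - 21658 = 2467 - 21658 = -19191$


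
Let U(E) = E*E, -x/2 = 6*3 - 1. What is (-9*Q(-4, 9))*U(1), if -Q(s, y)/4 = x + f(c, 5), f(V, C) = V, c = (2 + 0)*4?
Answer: -936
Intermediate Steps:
x = -34 (x = -2*(6*3 - 1) = -2*(18 - 1) = -2*17 = -34)
c = 8 (c = 2*4 = 8)
U(E) = E²
Q(s, y) = 104 (Q(s, y) = -4*(-34 + 8) = -4*(-26) = 104)
(-9*Q(-4, 9))*U(1) = -9*104*1² = -936*1 = -936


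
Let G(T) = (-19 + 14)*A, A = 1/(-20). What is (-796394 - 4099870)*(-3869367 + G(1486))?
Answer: 18945441120822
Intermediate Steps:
A = -1/20 ≈ -0.050000
G(T) = ¼ (G(T) = (-19 + 14)*(-1/20) = -5*(-1/20) = ¼)
(-796394 - 4099870)*(-3869367 + G(1486)) = (-796394 - 4099870)*(-3869367 + ¼) = -4896264*(-15477467/4) = 18945441120822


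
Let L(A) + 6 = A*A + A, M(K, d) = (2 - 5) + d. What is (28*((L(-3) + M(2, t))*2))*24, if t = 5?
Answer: 2688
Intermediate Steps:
M(K, d) = -3 + d
L(A) = -6 + A + A**2 (L(A) = -6 + (A*A + A) = -6 + (A**2 + A) = -6 + (A + A**2) = -6 + A + A**2)
(28*((L(-3) + M(2, t))*2))*24 = (28*(((-6 - 3 + (-3)**2) + (-3 + 5))*2))*24 = (28*(((-6 - 3 + 9) + 2)*2))*24 = (28*((0 + 2)*2))*24 = (28*(2*2))*24 = (28*4)*24 = 112*24 = 2688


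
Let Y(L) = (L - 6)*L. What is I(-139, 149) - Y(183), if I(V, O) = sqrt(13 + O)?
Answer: -32391 + 9*sqrt(2) ≈ -32378.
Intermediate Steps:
Y(L) = L*(-6 + L) (Y(L) = (-6 + L)*L = L*(-6 + L))
I(-139, 149) - Y(183) = sqrt(13 + 149) - 183*(-6 + 183) = sqrt(162) - 183*177 = 9*sqrt(2) - 1*32391 = 9*sqrt(2) - 32391 = -32391 + 9*sqrt(2)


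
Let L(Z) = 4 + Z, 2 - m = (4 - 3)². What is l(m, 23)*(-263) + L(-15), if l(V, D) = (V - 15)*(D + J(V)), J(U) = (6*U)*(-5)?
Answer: -25785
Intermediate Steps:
m = 1 (m = 2 - (4 - 3)² = 2 - 1*1² = 2 - 1*1 = 2 - 1 = 1)
J(U) = -30*U
l(V, D) = (-15 + V)*(D - 30*V) (l(V, D) = (V - 15)*(D - 30*V) = (-15 + V)*(D - 30*V))
l(m, 23)*(-263) + L(-15) = (-30*1² - 15*23 + 450*1 + 23*1)*(-263) + (4 - 15) = (-30*1 - 345 + 450 + 23)*(-263) - 11 = (-30 - 345 + 450 + 23)*(-263) - 11 = 98*(-263) - 11 = -25774 - 11 = -25785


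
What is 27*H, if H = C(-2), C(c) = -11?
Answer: -297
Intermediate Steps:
H = -11
27*H = 27*(-11) = -297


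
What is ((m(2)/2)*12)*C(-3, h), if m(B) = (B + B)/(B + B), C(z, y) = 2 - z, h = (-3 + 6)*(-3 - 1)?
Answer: 30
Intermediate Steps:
h = -12 (h = 3*(-4) = -12)
m(B) = 1 (m(B) = (2*B)/((2*B)) = (2*B)*(1/(2*B)) = 1)
((m(2)/2)*12)*C(-3, h) = ((1/2)*12)*(2 - 1*(-3)) = ((1*(½))*12)*(2 + 3) = ((½)*12)*5 = 6*5 = 30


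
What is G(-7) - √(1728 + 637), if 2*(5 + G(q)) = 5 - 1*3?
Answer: -4 - √2365 ≈ -52.631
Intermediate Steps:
G(q) = -4 (G(q) = -5 + (5 - 1*3)/2 = -5 + (5 - 3)/2 = -5 + (½)*2 = -5 + 1 = -4)
G(-7) - √(1728 + 637) = -4 - √(1728 + 637) = -4 - √2365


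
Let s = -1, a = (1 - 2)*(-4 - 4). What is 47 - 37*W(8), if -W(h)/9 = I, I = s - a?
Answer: -2950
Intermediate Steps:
a = 8 (a = -1*(-8) = 8)
I = -9 (I = -1 - 1*8 = -1 - 8 = -9)
W(h) = 81 (W(h) = -9*(-9) = 81)
47 - 37*W(8) = 47 - 37*81 = 47 - 2997 = -2950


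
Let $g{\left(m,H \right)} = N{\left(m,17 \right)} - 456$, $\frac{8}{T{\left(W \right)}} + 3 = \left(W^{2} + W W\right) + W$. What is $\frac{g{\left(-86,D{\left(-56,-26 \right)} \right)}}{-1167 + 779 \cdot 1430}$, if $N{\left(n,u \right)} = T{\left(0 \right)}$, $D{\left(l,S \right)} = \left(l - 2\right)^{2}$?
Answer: $- \frac{1376}{3338409} \approx -0.00041217$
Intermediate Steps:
$D{\left(l,S \right)} = \left(-2 + l\right)^{2}$
$T{\left(W \right)} = \frac{8}{-3 + W + 2 W^{2}}$ ($T{\left(W \right)} = \frac{8}{-3 + \left(\left(W^{2} + W W\right) + W\right)} = \frac{8}{-3 + \left(\left(W^{2} + W^{2}\right) + W\right)} = \frac{8}{-3 + \left(2 W^{2} + W\right)} = \frac{8}{-3 + \left(W + 2 W^{2}\right)} = \frac{8}{-3 + W + 2 W^{2}}$)
$N{\left(n,u \right)} = - \frac{8}{3}$ ($N{\left(n,u \right)} = \frac{8}{-3 + 0 + 2 \cdot 0^{2}} = \frac{8}{-3 + 0 + 2 \cdot 0} = \frac{8}{-3 + 0 + 0} = \frac{8}{-3} = 8 \left(- \frac{1}{3}\right) = - \frac{8}{3}$)
$g{\left(m,H \right)} = - \frac{1376}{3}$ ($g{\left(m,H \right)} = - \frac{8}{3} - 456 = - \frac{1376}{3}$)
$\frac{g{\left(-86,D{\left(-56,-26 \right)} \right)}}{-1167 + 779 \cdot 1430} = - \frac{1376}{3 \left(-1167 + 779 \cdot 1430\right)} = - \frac{1376}{3 \left(-1167 + 1113970\right)} = - \frac{1376}{3 \cdot 1112803} = \left(- \frac{1376}{3}\right) \frac{1}{1112803} = - \frac{1376}{3338409}$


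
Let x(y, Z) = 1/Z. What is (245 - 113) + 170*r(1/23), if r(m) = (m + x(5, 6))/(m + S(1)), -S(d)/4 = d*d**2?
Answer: 33571/273 ≈ 122.97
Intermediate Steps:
S(d) = -4*d**3 (S(d) = -4*d*d**2 = -4*d**3)
r(m) = (1/6 + m)/(-4 + m) (r(m) = (m + 1/6)/(m - 4*1**3) = (m + 1/6)/(m - 4*1) = (1/6 + m)/(m - 4) = (1/6 + m)/(-4 + m))
(245 - 113) + 170*r(1/23) = (245 - 113) + 170*((1/6 + 1/23)/(-4 + 1/23)) = 132 + 170*((1/6 + 1/23)/(-4 + 1/23)) = 132 + 170*((29/138)/(-91/23)) = 132 + 170*(-23/91*29/138) = 132 + 170*(-29/546) = 132 - 2465/273 = 33571/273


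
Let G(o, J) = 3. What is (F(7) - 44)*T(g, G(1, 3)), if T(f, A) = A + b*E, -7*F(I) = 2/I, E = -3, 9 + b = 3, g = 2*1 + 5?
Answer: -6474/7 ≈ -924.86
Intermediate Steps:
g = 7 (g = 2 + 5 = 7)
b = -6 (b = -9 + 3 = -6)
F(I) = -2/(7*I)
T(f, A) = 18 + A (T(f, A) = A - 6*(-3) = A + 18 = 18 + A)
(F(7) - 44)*T(g, G(1, 3)) = (-2/7/7 - 44)*(18 + 3) = (-2/7*⅐ - 44)*21 = (-2/49 - 44)*21 = -2158/49*21 = -6474/7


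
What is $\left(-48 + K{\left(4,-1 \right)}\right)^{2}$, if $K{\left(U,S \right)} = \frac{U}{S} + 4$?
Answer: $2304$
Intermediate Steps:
$K{\left(U,S \right)} = 4 + \frac{U}{S}$ ($K{\left(U,S \right)} = \frac{U}{S} + 4 = 4 + \frac{U}{S}$)
$\left(-48 + K{\left(4,-1 \right)}\right)^{2} = \left(-48 + \left(4 + \frac{4}{-1}\right)\right)^{2} = \left(-48 + \left(4 + 4 \left(-1\right)\right)\right)^{2} = \left(-48 + \left(4 - 4\right)\right)^{2} = \left(-48 + 0\right)^{2} = \left(-48\right)^{2} = 2304$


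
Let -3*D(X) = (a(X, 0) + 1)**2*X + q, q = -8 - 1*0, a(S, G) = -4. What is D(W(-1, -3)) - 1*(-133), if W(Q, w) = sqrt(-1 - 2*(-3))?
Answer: 407/3 - 3*sqrt(5) ≈ 128.96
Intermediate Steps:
q = -8 (q = -8 + 0 = -8)
W(Q, w) = sqrt(5) (W(Q, w) = sqrt(-1 + 6) = sqrt(5))
D(X) = 8/3 - 3*X (D(X) = -((-4 + 1)**2*X - 8)/3 = -((-3)**2*X - 8)/3 = -(9*X - 8)/3 = -(-8 + 9*X)/3 = 8/3 - 3*X)
D(W(-1, -3)) - 1*(-133) = (8/3 - 3*sqrt(5)) - 1*(-133) = (8/3 - 3*sqrt(5)) + 133 = 407/3 - 3*sqrt(5)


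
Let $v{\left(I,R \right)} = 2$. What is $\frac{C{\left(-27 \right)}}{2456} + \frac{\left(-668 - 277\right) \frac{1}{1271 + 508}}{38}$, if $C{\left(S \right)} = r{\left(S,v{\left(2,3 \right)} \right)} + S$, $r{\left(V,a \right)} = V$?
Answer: $- \frac{497619}{13835876} \approx -0.035966$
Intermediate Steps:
$C{\left(S \right)} = 2 S$ ($C{\left(S \right)} = S + S = 2 S$)
$\frac{C{\left(-27 \right)}}{2456} + \frac{\left(-668 - 277\right) \frac{1}{1271 + 508}}{38} = \frac{2 \left(-27\right)}{2456} + \frac{\left(-668 - 277\right) \frac{1}{1271 + 508}}{38} = \left(-54\right) \frac{1}{2456} + - \frac{945}{1779} \cdot \frac{1}{38} = - \frac{27}{1228} + \left(-945\right) \frac{1}{1779} \cdot \frac{1}{38} = - \frac{27}{1228} - \frac{315}{22534} = - \frac{497619}{13835876}$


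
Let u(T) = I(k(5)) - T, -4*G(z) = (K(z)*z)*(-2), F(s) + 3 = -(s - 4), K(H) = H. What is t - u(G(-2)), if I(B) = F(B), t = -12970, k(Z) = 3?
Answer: -12966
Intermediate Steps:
F(s) = 1 - s (F(s) = -3 - (s - 4) = -3 - (-4 + s) = -3 + (4 - s) = 1 - s)
I(B) = 1 - B
G(z) = z²/2 (G(z) = -z*z*(-2)/4 = -z²*(-2)/4 = -(-1)*z²/2 = z²/2)
u(T) = -2 - T (u(T) = (1 - 1*3) - T = (1 - 3) - T = -2 - T)
t - u(G(-2)) = -12970 - (-2 - (-2)²/2) = -12970 - (-2 - 4/2) = -12970 - (-2 - 1*2) = -12970 - (-2 - 2) = -12970 - 1*(-4) = -12970 + 4 = -12966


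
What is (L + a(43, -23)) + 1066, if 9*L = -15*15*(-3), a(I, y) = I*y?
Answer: 152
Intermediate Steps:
L = 75 (L = (-15*15*(-3))/9 = (-225*(-3))/9 = (⅑)*675 = 75)
(L + a(43, -23)) + 1066 = (75 + 43*(-23)) + 1066 = (75 - 989) + 1066 = -914 + 1066 = 152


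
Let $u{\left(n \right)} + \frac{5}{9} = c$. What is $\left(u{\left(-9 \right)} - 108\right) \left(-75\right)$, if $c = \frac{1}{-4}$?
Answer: $\frac{97925}{12} \approx 8160.4$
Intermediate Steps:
$c = - \frac{1}{4} \approx -0.25$
$u{\left(n \right)} = - \frac{29}{36}$ ($u{\left(n \right)} = - \frac{5}{9} - \frac{1}{4} = - \frac{29}{36}$)
$\left(u{\left(-9 \right)} - 108\right) \left(-75\right) = \left(- \frac{29}{36} - 108\right) \left(-75\right) = \left(- \frac{3917}{36}\right) \left(-75\right) = \frac{97925}{12}$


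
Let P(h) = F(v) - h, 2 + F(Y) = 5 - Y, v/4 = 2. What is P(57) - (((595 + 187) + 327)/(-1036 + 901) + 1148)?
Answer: -162241/135 ≈ -1201.8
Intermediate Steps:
v = 8 (v = 4*2 = 8)
F(Y) = 3 - Y (F(Y) = -2 + (5 - Y) = 3 - Y)
P(h) = -5 - h (P(h) = (3 - 1*8) - h = (3 - 8) - h = -5 - h)
P(57) - (((595 + 187) + 327)/(-1036 + 901) + 1148) = (-5 - 1*57) - (((595 + 187) + 327)/(-1036 + 901) + 1148) = (-5 - 57) - ((782 + 327)/(-135) + 1148) = -62 - (1109*(-1/135) + 1148) = -62 - (-1109/135 + 1148) = -62 - 1*153871/135 = -62 - 153871/135 = -162241/135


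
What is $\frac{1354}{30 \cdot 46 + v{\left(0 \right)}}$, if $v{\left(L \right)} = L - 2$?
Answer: $\frac{677}{689} \approx 0.98258$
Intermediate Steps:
$v{\left(L \right)} = -2 + L$ ($v{\left(L \right)} = L - 2 = -2 + L$)
$\frac{1354}{30 \cdot 46 + v{\left(0 \right)}} = \frac{1354}{30 \cdot 46 + \left(-2 + 0\right)} = \frac{1354}{1380 - 2} = \frac{1354}{1378} = 1354 \cdot \frac{1}{1378} = \frac{677}{689}$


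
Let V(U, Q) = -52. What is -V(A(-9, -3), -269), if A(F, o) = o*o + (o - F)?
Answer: 52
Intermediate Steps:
A(F, o) = o + o**2 - F (A(F, o) = o**2 + (o - F) = o + o**2 - F)
-V(A(-9, -3), -269) = -1*(-52) = 52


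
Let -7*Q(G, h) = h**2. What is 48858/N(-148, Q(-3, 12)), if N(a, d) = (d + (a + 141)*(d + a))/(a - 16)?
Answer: -14022246/2029 ≈ -6910.9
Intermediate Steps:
Q(G, h) = -h**2/7
N(a, d) = (d + (141 + a)*(a + d))/(-16 + a)
48858/N(-148, Q(-3, 12)) = 48858/((((-148)**2 + 141*(-148) + 142*(-1/7*12**2) - (-148)*12**2/7)/(-16 - 148))) = 48858/(((21904 - 20868 + 142*(-1/7*144) - (-148)*144/7)/(-164))) = 48858/((-(21904 - 20868 + 142*(-144/7) - 148*(-144/7))/164)) = 48858/((-(21904 - 20868 - 20448/7 + 21312/7)/164)) = 48858/((-1/164*8116/7)) = 48858/(-2029/287) = 48858*(-287/2029) = -14022246/2029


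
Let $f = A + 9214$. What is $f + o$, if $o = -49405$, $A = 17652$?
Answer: $-22539$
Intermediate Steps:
$f = 26866$ ($f = 17652 + 9214 = 26866$)
$f + o = 26866 - 49405 = -22539$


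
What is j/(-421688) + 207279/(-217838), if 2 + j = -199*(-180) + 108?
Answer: -23808278735/22964917636 ≈ -1.0367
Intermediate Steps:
j = 35926 (j = -2 + (-199*(-180) + 108) = -2 + (35820 + 108) = -2 + 35928 = 35926)
j/(-421688) + 207279/(-217838) = 35926/(-421688) + 207279/(-217838) = 35926*(-1/421688) + 207279*(-1/217838) = -17963/210844 - 207279/217838 = -23808278735/22964917636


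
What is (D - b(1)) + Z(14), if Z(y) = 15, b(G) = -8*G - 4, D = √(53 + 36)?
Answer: 27 + √89 ≈ 36.434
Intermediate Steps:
D = √89 ≈ 9.4340
b(G) = -4 - 8*G
(D - b(1)) + Z(14) = (√89 - (-4 - 8*1)) + 15 = (√89 - (-4 - 8)) + 15 = (√89 - 1*(-12)) + 15 = (√89 + 12) + 15 = (12 + √89) + 15 = 27 + √89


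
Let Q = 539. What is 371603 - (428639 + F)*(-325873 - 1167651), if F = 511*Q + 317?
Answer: 1052016274343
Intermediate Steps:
F = 275746 (F = 511*539 + 317 = 275429 + 317 = 275746)
371603 - (428639 + F)*(-325873 - 1167651) = 371603 - (428639 + 275746)*(-325873 - 1167651) = 371603 - 704385*(-1493524) = 371603 - 1*(-1052015902740) = 371603 + 1052015902740 = 1052016274343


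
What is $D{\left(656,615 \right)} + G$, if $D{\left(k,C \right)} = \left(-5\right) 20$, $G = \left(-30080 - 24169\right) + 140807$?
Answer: $86458$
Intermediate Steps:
$G = 86558$ ($G = -54249 + 140807 = 86558$)
$D{\left(k,C \right)} = -100$
$D{\left(656,615 \right)} + G = -100 + 86558 = 86458$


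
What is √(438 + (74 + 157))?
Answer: √669 ≈ 25.865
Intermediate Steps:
√(438 + (74 + 157)) = √(438 + 231) = √669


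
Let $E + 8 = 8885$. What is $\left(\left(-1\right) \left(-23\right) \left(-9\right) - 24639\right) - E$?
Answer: $-33723$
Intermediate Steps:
$E = 8877$ ($E = -8 + 8885 = 8877$)
$\left(\left(-1\right) \left(-23\right) \left(-9\right) - 24639\right) - E = \left(\left(-1\right) \left(-23\right) \left(-9\right) - 24639\right) - 8877 = \left(23 \left(-9\right) - 24639\right) - 8877 = \left(-207 - 24639\right) - 8877 = -24846 - 8877 = -33723$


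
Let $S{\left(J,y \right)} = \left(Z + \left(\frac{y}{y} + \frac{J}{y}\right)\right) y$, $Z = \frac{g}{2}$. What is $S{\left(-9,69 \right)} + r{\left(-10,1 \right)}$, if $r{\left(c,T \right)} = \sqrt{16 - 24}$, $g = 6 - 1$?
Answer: $\frac{465}{2} + 2 i \sqrt{2} \approx 232.5 + 2.8284 i$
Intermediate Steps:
$g = 5$ ($g = 6 - 1 = 5$)
$r{\left(c,T \right)} = 2 i \sqrt{2}$ ($r{\left(c,T \right)} = \sqrt{-8} = 2 i \sqrt{2}$)
$Z = \frac{5}{2} \approx 2.5$
$S{\left(J,y \right)} = y \left(\frac{7}{2} + \frac{J}{y}\right)$ ($S{\left(J,y \right)} = \left(\frac{5}{2} + \left(\frac{y}{y} + \frac{J}{y}\right)\right) y = \left(\frac{5}{2} + \left(1 + \frac{J}{y}\right)\right) y = \left(\frac{7}{2} + \frac{J}{y}\right) y = y \left(\frac{7}{2} + \frac{J}{y}\right)$)
$S{\left(-9,69 \right)} + r{\left(-10,1 \right)} = \left(-9 + \frac{7}{2} \cdot 69\right) + 2 i \sqrt{2} = \left(-9 + \frac{483}{2}\right) + 2 i \sqrt{2} = \frac{465}{2} + 2 i \sqrt{2}$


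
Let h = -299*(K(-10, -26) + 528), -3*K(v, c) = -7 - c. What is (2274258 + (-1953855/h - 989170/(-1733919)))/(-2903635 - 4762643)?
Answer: -369051150444942311/1244024390647829934 ≈ -0.29666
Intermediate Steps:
K(v, c) = 7/3 + c/3 (K(v, c) = -(-7 - c)/3 = 7/3 + c/3)
h = -467935/3 (h = -299*((7/3 + (⅓)*(-26)) + 528) = -299*((7/3 - 26/3) + 528) = -299*(-19/3 + 528) = -299*1565/3 = -467935/3 ≈ -1.5598e+5)
(2274258 + (-1953855/h - 989170/(-1733919)))/(-2903635 - 4762643) = (2274258 + (-1953855/(-467935/3) - 989170/(-1733919)))/(-2903635 - 4762643) = (2274258 + (-1953855*(-3/467935) - 989170*(-1/1733919)))/(-7666278) = (2274258 + (1172313/93587 + 989170/1733919))*(-1/7666278) = (2274258 + 2125269237437/162272277453)*(-1/7666278) = (369051150444942311/162272277453)*(-1/7666278) = -369051150444942311/1244024390647829934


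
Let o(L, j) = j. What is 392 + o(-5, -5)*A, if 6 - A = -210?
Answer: -688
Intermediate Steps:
A = 216 (A = 6 - 1*(-210) = 6 + 210 = 216)
392 + o(-5, -5)*A = 392 - 5*216 = 392 - 1080 = -688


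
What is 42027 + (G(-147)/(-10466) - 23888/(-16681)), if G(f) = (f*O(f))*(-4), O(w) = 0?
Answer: 701076275/16681 ≈ 42028.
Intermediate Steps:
G(f) = 0 (G(f) = (f*0)*(-4) = 0*(-4) = 0)
42027 + (G(-147)/(-10466) - 23888/(-16681)) = 42027 + (0/(-10466) - 23888/(-16681)) = 42027 + (0*(-1/10466) - 23888*(-1/16681)) = 42027 + (0 + 23888/16681) = 42027 + 23888/16681 = 701076275/16681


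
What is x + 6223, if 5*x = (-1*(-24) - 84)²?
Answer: 6943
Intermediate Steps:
x = 720 (x = (-1*(-24) - 84)²/5 = (24 - 84)²/5 = (⅕)*(-60)² = (⅕)*3600 = 720)
x + 6223 = 720 + 6223 = 6943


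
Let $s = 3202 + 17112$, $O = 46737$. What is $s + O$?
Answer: $67051$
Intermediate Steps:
$s = 20314$
$s + O = 20314 + 46737 = 67051$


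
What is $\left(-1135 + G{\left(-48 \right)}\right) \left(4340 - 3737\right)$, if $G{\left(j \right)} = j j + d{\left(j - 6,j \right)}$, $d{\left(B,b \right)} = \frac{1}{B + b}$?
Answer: $\frac{23966637}{34} \approx 7.049 \cdot 10^{5}$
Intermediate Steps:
$G{\left(j \right)} = j^{2} + \frac{1}{-6 + 2 j}$ ($G{\left(j \right)} = j j + \frac{1}{\left(j - 6\right) + j} = j^{2} + \frac{1}{\left(j - 6\right) + j} = j^{2} + \frac{1}{\left(-6 + j\right) + j} = j^{2} + \frac{1}{-6 + 2 j}$)
$\left(-1135 + G{\left(-48 \right)}\right) \left(4340 - 3737\right) = \left(-1135 + \frac{1 + 2 \left(-48\right)^{2} \left(-3 - 48\right)}{2 \left(-3 - 48\right)}\right) \left(4340 - 3737\right) = \left(-1135 + \frac{1 + 2 \cdot 2304 \left(-51\right)}{2 \left(-51\right)}\right) 603 = \left(-1135 + \frac{1}{2} \left(- \frac{1}{51}\right) \left(1 - 235008\right)\right) 603 = \left(-1135 + \frac{1}{2} \left(- \frac{1}{51}\right) \left(-235007\right)\right) 603 = \left(-1135 + \frac{235007}{102}\right) 603 = \frac{119237}{102} \cdot 603 = \frac{23966637}{34}$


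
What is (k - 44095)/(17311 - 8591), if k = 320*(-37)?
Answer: -11187/1744 ≈ -6.4146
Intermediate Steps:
k = -11840
(k - 44095)/(17311 - 8591) = (-11840 - 44095)/(17311 - 8591) = -55935/8720 = -55935*1/8720 = -11187/1744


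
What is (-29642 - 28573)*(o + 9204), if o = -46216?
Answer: 2154653580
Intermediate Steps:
(-29642 - 28573)*(o + 9204) = (-29642 - 28573)*(-46216 + 9204) = -58215*(-37012) = 2154653580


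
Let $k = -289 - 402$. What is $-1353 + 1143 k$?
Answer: $-791166$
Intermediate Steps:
$k = -691$
$-1353 + 1143 k = -1353 + 1143 \left(-691\right) = -1353 - 789813 = -791166$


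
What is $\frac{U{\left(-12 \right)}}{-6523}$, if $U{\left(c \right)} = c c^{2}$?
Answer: $\frac{1728}{6523} \approx 0.26491$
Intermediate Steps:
$U{\left(c \right)} = c^{3}$
$\frac{U{\left(-12 \right)}}{-6523} = \frac{\left(-12\right)^{3}}{-6523} = \left(-1728\right) \left(- \frac{1}{6523}\right) = \frac{1728}{6523}$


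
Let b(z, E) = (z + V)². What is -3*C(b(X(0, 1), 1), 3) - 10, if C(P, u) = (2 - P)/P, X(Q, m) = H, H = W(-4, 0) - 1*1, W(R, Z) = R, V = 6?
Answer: -13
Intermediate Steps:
H = -5 (H = -4 - 1*1 = -4 - 1 = -5)
X(Q, m) = -5
b(z, E) = (6 + z)² (b(z, E) = (z + 6)² = (6 + z)²)
C(P, u) = (2 - P)/P
-3*C(b(X(0, 1), 1), 3) - 10 = -3*(2 - (6 - 5)²)/((6 - 5)²) - 10 = -3*(2 - 1*1²)/(1²) - 10 = -3*(2 - 1*1)/1 - 10 = -3*(2 - 1) - 10 = -3 - 10 = -13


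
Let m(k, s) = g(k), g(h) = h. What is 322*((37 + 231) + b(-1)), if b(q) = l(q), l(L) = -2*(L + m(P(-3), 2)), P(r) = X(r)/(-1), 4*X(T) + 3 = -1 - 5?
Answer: 85491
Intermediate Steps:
X(T) = -9/4 (X(T) = -3/4 + (-1 - 5)/4 = -3/4 + (1/4)*(-6) = -3/4 - 3/2 = -9/4)
P(r) = 9/4 (P(r) = -9/4/(-1) = -9/4*(-1) = 9/4)
m(k, s) = k
l(L) = -9/2 - 2*L (l(L) = -2*(L + 9/4) = -2*(9/4 + L) = -9/2 - 2*L)
b(q) = -9/2 - 2*q
322*((37 + 231) + b(-1)) = 322*((37 + 231) + (-9/2 - 2*(-1))) = 322*(268 + (-9/2 + 2)) = 322*(268 - 5/2) = 322*(531/2) = 85491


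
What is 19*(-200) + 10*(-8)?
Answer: -3880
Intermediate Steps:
19*(-200) + 10*(-8) = -3800 - 80 = -3880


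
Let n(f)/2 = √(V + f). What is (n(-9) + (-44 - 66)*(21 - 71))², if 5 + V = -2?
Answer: 30249936 + 88000*I ≈ 3.025e+7 + 88000.0*I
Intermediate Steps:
V = -7 (V = -5 - 2 = -7)
n(f) = 2*√(-7 + f)
(n(-9) + (-44 - 66)*(21 - 71))² = (2*√(-7 - 9) + (-44 - 66)*(21 - 71))² = (2*√(-16) - 110*(-50))² = (2*(4*I) + 5500)² = (8*I + 5500)² = (5500 + 8*I)²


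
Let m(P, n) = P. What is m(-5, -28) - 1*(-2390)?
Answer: 2385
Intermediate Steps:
m(-5, -28) - 1*(-2390) = -5 - 1*(-2390) = -5 + 2390 = 2385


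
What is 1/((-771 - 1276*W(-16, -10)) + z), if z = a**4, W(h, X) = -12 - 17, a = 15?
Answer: 1/86858 ≈ 1.1513e-5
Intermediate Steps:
W(h, X) = -29
z = 50625 (z = 15**4 = 50625)
1/((-771 - 1276*W(-16, -10)) + z) = 1/((-771 - 1276*(-29)) + 50625) = 1/((-771 + 37004) + 50625) = 1/(36233 + 50625) = 1/86858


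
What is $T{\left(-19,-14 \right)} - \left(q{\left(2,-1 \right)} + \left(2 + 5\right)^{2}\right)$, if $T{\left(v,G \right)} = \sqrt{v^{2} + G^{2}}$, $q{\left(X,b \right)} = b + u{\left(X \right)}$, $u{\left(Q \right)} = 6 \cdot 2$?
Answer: $-60 + \sqrt{557} \approx -36.399$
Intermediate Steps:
$u{\left(Q \right)} = 12$
$q{\left(X,b \right)} = 12 + b$ ($q{\left(X,b \right)} = b + 12 = 12 + b$)
$T{\left(v,G \right)} = \sqrt{G^{2} + v^{2}}$
$T{\left(-19,-14 \right)} - \left(q{\left(2,-1 \right)} + \left(2 + 5\right)^{2}\right) = \sqrt{\left(-14\right)^{2} + \left(-19\right)^{2}} - \left(\left(12 - 1\right) + \left(2 + 5\right)^{2}\right) = \sqrt{196 + 361} - \left(11 + 7^{2}\right) = \sqrt{557} - \left(11 + 49\right) = \sqrt{557} - 60 = -60 + \sqrt{557}$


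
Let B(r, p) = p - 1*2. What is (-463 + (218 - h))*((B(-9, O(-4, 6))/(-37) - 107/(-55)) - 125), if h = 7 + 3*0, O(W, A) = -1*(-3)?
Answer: 63118692/2035 ≈ 31017.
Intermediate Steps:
O(W, A) = 3
B(r, p) = -2 + p (B(r, p) = p - 2 = -2 + p)
h = 7 (h = 7 + 0 = 7)
(-463 + (218 - h))*((B(-9, O(-4, 6))/(-37) - 107/(-55)) - 125) = (-463 + (218 - 1*7))*(((-2 + 3)/(-37) - 107/(-55)) - 125) = (-463 + (218 - 7))*((1*(-1/37) - 107*(-1/55)) - 125) = (-463 + 211)*((-1/37 + 107/55) - 125) = -252*(3904/2035 - 125) = -252*(-250471/2035) = 63118692/2035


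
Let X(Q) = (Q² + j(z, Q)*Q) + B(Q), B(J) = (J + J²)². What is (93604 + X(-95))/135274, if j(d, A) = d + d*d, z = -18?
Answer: 79818459/135274 ≈ 590.05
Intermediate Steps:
j(d, A) = d + d²
X(Q) = Q² + 306*Q + Q²*(1 + Q)² (X(Q) = (Q² + (-18*(1 - 18))*Q) + Q²*(1 + Q)² = (Q² + (-18*(-17))*Q) + Q²*(1 + Q)² = (Q² + 306*Q) + Q²*(1 + Q)² = Q² + 306*Q + Q²*(1 + Q)²)
(93604 + X(-95))/135274 = (93604 - 95*(306 - 95 - 95*(1 - 95)²))/135274 = (93604 - 95*(306 - 95 - 95*(-94)²))*(1/135274) = (93604 - 95*(306 - 95 - 95*8836))*(1/135274) = (93604 - 95*(306 - 95 - 839420))*(1/135274) = (93604 - 95*(-839209))*(1/135274) = (93604 + 79724855)*(1/135274) = 79818459*(1/135274) = 79818459/135274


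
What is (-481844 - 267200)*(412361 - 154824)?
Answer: -192906544628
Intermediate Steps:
(-481844 - 267200)*(412361 - 154824) = -749044*257537 = -192906544628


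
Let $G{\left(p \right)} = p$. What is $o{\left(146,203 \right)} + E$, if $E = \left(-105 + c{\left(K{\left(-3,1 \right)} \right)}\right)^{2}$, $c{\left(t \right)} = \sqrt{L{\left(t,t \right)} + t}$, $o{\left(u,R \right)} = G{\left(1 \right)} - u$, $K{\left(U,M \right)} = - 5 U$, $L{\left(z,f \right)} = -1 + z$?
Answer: $10909 - 210 \sqrt{29} \approx 9778.1$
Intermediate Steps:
$o{\left(u,R \right)} = 1 - u$
$c{\left(t \right)} = \sqrt{-1 + 2 t}$ ($c{\left(t \right)} = \sqrt{\left(-1 + t\right) + t} = \sqrt{-1 + 2 t}$)
$E = \left(-105 + \sqrt{29}\right)^{2}$ ($E = \left(-105 + \sqrt{-1 + 2 \left(\left(-5\right) \left(-3\right)\right)}\right)^{2} = \left(-105 + \sqrt{-1 + 2 \cdot 15}\right)^{2} = \left(-105 + \sqrt{-1 + 30}\right)^{2} = \left(-105 + \sqrt{29}\right)^{2} \approx 9923.1$)
$o{\left(146,203 \right)} + E = \left(1 - 146\right) + \left(105 - \sqrt{29}\right)^{2} = -145 + \left(105 - \sqrt{29}\right)^{2}$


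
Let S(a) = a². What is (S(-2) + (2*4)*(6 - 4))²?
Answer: 400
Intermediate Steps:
(S(-2) + (2*4)*(6 - 4))² = ((-2)² + (2*4)*(6 - 4))² = (4 + 8*2)² = (4 + 16)² = 20² = 400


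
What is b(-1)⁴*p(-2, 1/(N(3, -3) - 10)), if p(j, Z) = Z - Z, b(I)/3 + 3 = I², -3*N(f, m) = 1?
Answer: 0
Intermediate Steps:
N(f, m) = -⅓ (N(f, m) = -⅓*1 = -⅓)
b(I) = -9 + 3*I²
p(j, Z) = 0
b(-1)⁴*p(-2, 1/(N(3, -3) - 10)) = (-9 + 3*(-1)²)⁴*0 = (-9 + 3*1)⁴*0 = (-9 + 3)⁴*0 = (-6)⁴*0 = 1296*0 = 0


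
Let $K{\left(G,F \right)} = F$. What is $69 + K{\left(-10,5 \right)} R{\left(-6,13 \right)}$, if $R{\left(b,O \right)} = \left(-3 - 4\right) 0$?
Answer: $69$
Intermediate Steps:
$R{\left(b,O \right)} = 0$ ($R{\left(b,O \right)} = \left(-7\right) 0 = 0$)
$69 + K{\left(-10,5 \right)} R{\left(-6,13 \right)} = 69 + 5 \cdot 0 = 69 + 0 = 69$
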